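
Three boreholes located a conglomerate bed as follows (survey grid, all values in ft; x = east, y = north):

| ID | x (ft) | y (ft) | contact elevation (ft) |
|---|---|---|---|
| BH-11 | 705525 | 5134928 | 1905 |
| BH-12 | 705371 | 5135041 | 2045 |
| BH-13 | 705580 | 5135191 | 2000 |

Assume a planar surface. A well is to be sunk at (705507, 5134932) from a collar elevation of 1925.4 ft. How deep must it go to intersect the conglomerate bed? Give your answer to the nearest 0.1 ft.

8.4 ft

Let the plane be z = a·x + b·y + c.
BH-12−BH-11: −154a + 113b = 140;  BH-13−BH-11: 55a + 263b = 95.
Solving gives a = −0.558362052, b = 0.477984460.
Then c = 1905 − a·705525 − b·5134928 = −2058572.40.
At (705507, 5134932): z_contact = −393928.34 + 2454417.70 − 2058572.40 = 1916.96 ft.
Depth below ground = 1925.4 − 1916.96 = 8.4 ft.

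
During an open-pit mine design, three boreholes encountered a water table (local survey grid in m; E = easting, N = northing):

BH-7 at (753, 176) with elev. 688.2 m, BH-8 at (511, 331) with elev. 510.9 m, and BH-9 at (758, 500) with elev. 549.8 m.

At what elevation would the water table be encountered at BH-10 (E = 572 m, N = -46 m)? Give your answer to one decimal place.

Two edge vectors: BH-7→BH-8 = (-242, 155, -177.3), BH-7→BH-9 = (5, 324, -138.4).
Normal n = (BH-7→BH-8) × (BH-7→BH-9) = (35993.2, -34379.3, -79183).
So ∂z/∂E = −n_x/n_z = 0.45456 and ∂z/∂N = −n_y/n_z = −0.43418.
Intercept c from BH-7: 688.2 − 342.28 + 76.41 = 422.33.
At (572, -46): z = 260.0 + 20.0 + 422.33 = 702.3 m.

702.3 m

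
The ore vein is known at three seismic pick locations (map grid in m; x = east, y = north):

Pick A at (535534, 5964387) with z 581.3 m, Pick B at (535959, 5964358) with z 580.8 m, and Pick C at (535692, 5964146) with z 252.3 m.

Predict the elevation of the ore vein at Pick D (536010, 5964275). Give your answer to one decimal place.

Let the plane be z = a·x + b·y + c.
Pick B−Pick A: 425a − 29b = −0.5;  Pick C−Pick A: 158a − 241b = −329.
Solving gives a = 0.096281798, b = 1.428267735.
Then c = 581.3 − a·535534 − b·5964387 = −8569722.39.
At (536010, 5964275): z = 51608.0 + 8518581.5 − 8569722.39 = 467.2 m.

467.2 m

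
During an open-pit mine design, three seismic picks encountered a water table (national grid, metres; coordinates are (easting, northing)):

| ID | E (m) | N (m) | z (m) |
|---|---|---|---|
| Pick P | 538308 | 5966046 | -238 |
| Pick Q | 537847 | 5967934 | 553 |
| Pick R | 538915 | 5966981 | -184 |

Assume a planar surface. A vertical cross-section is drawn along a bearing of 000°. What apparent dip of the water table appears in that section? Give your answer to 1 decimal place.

17.8°

Let the plane be z = a·E + b·N + c.
Pick Q−Pick P: −461a + 1888b = 791;  Pick R−Pick P: 607a + 935b = 54.
Solving gives a = −0.40432, b = 0.32024.
Unit vector along 000° is (sin 0°, cos 0°) = (0.0000, 1.0000).
Slope in that direction = a·(0.0000) + b·(1.0000) = 0.32024.
Apparent dip = arctan|0.32024| = 17.8° (true dip is 27.3°, so apparent ≤ true as expected).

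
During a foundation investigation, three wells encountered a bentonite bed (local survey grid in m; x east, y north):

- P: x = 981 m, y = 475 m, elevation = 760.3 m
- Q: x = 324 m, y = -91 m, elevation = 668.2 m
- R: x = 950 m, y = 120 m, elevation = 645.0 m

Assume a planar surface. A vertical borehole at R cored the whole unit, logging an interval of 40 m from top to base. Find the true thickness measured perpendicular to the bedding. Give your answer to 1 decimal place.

Let the plane be z = a·x + b·y + c.
Q−P: −657a − 566b = −92.1;  R−P: −31a − 355b = −115.3.
Solving gives a = −0.15098, b = 0.33797.
|∇z| = √(a²+b²) = 0.37016, so dip δ = arctan(0.37016) = 20.31°.
True thickness = vertical thickness × cos δ = 40 × cos 20.31° = 37.5 m.

37.5 m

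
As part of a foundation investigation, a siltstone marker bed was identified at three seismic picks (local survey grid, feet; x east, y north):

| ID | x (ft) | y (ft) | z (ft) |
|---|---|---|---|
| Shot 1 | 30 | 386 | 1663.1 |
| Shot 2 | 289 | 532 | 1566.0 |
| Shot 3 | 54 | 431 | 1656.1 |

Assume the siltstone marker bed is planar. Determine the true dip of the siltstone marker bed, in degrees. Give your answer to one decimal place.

22.6°

Let the plane be z = a·x + b·y + c.
Shot 2−Shot 1: 259a + 146b = −97.1;  Shot 3−Shot 1: 24a + 45b = −7.
Solving gives a = −0.41069, b = 0.06348.
Gradient magnitude |∇z| = √(a² + b²) = √(0.16866 + 0.00403) = 0.41556.
True dip = arctan(0.41556) = 22.6°, dipping toward E (azimuth ≈ 099°).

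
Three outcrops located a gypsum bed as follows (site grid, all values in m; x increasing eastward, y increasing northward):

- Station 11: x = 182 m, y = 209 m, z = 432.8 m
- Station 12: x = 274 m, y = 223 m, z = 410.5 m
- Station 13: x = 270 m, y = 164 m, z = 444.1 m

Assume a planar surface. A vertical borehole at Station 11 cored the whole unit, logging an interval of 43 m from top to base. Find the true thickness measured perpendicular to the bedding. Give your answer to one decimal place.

Let the plane be z = a·x + b·y + c.
Station 12−Station 11: 92a + 14b = −22.3;  Station 13−Station 11: 88a − 45b = 11.3.
Solving gives a = −0.15735, b = −0.55882.
|∇z| = √(a²+b²) = 0.58055, so dip δ = arctan(0.58055) = 30.14°.
True thickness = vertical thickness × cos δ = 43 × cos 30.14° = 37.2 m.

37.2 m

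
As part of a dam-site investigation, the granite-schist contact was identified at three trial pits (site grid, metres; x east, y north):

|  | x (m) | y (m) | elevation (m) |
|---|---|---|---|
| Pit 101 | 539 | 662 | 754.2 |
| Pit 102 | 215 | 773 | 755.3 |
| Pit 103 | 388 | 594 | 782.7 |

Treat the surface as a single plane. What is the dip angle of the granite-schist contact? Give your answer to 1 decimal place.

Two edge vectors: Pit 101→Pit 102 = (-324, 111, 1.1), Pit 101→Pit 103 = (-151, -68, 28.5).
Normal n = (Pit 101→Pit 102) × (Pit 101→Pit 103) = (3238.3, 9067.9, 38793).
So ∂z/∂x = −n_x/n_z = −0.08348 and ∂z/∂y = −n_y/n_z = −0.23375.
Gradient magnitude |∇z| = √(a² + b²) = √(0.00697 + 0.05464) = 0.24821.
True dip = arctan(0.24821) = 13.9°, dipping toward NNE (azimuth ≈ 020°).

13.9°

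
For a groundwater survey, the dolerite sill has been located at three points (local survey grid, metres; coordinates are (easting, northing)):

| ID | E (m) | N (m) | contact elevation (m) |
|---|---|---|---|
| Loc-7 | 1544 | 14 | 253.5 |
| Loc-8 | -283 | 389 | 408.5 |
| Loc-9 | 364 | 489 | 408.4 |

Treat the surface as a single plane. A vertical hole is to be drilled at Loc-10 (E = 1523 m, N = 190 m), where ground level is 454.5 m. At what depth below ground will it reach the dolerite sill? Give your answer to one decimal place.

158.8 m

Let the plane be z = a·E + b·N + c.
Loc-8−Loc-7: −1827a + 375b = 155;  Loc-9−Loc-7: −1180a + 475b = 154.9.
Solving gives a = −0.036531, b = 0.235355.
Then c = 253.5 − a·1544 − b·14 = 306.61.
At (1523, 190): z_contact = −55.64 + 44.72 + 306.61 = 295.69 m.
Depth below ground = 454.5 − 295.69 = 158.8 m.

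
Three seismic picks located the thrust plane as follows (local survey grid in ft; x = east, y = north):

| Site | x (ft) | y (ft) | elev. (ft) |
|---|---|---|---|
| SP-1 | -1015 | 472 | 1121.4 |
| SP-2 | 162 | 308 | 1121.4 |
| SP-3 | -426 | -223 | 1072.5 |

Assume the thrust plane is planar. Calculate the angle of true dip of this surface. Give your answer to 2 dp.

Let the plane be z = a·x + b·y + c.
SP-2−SP-1: 1177a − 164b = 0;  SP-3−SP-1: 589a − 695b = −48.9.
Solving gives a = 0.01112, b = 0.07978.
Gradient magnitude |∇z| = √(a² + b²) = √(0.00012 + 0.00636) = 0.08055.
True dip = arctan(0.08055) = 4.61°, dipping toward S (azimuth ≈ 188°).

4.61°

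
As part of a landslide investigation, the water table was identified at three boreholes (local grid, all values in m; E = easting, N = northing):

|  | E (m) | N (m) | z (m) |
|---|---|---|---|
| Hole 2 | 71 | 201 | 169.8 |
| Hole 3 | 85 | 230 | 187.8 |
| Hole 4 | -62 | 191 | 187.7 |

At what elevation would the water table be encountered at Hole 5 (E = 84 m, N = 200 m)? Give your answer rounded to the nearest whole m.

Let the plane be z = a·E + b·N + c.
Hole 3−Hole 2: 14a + 29b = 18;  Hole 4−Hole 2: −133a − 10b = 17.9.
Solving gives a = −0.18808, b = 0.71149.
Then c = 169.8 − a·71 − b·201 = 40.14.
At (84, 200): z = −15.8 + 142.3 + 40.14 = 166.6 m.

167 m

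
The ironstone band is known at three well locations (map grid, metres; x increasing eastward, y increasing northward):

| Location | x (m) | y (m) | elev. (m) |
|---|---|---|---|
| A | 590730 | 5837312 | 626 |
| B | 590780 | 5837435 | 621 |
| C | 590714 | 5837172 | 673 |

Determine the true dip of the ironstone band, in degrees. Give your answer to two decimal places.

47.88°

Let the plane be z = a·x + b·y + c.
B−A: 50a + 123b = −5;  C−A: −16a − 140b = 47.
Solving gives a = 1.00974, b = −0.45111.
Gradient magnitude |∇z| = √(a² + b²) = √(1.01957 + 0.20350) = 1.10593.
True dip = arctan(1.10593) = 47.88°, dipping toward WNW (azimuth ≈ 294°).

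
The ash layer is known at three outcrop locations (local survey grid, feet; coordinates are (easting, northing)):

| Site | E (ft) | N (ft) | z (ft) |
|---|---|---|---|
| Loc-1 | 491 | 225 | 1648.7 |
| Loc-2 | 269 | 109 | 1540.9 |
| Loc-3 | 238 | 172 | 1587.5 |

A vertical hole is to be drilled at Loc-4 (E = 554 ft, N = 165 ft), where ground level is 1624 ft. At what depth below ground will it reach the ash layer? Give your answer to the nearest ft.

Two edge vectors: Loc-1→Loc-2 = (-222, -116, -107.8), Loc-1→Loc-3 = (-253, -53, -61.2).
Normal n = (Loc-1→Loc-2) × (Loc-1→Loc-3) = (1385.8, 13687, -17582).
So ∂z/∂E = −n_x/n_z = 0.07882 and ∂z/∂N = −n_y/n_z = 0.77847.
Intercept c from Loc-1: 1648.7 − 38.70 − 175.15 = 1434.84.
At (554, 165): z_contact = 43.7 + 128.4 + 1434.84 = 1607.0 ft.
Depth below ground = 1624 − 1607.0 = 17 ft.

17 ft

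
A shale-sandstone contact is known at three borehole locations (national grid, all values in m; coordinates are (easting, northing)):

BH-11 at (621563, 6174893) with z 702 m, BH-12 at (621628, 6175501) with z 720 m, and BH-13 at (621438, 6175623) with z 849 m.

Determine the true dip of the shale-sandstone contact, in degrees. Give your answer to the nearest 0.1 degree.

32.0°

Two edge vectors: BH-11→BH-12 = (65, 608, 18), BH-11→BH-13 = (-125, 730, 147).
Normal n = (BH-11→BH-12) × (BH-11→BH-13) = (76236, -11805, 123450).
So ∂z/∂E = −n_x/n_z = −0.61755 and ∂z/∂N = −n_y/n_z = 0.09563.
Gradient magnitude |∇z| = √(a² + b²) = √(0.38136 + 0.00914) = 0.62491.
True dip = arctan(0.62491) = 32.0°, dipping toward E (azimuth ≈ 099°).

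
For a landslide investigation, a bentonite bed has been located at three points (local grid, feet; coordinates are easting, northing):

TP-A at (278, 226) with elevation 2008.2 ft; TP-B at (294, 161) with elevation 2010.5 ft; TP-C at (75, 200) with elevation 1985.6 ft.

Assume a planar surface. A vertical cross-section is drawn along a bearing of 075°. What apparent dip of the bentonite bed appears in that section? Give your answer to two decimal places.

6.08°

Two edge vectors: TP-A→TP-B = (16, -65, 2.3), TP-A→TP-C = (-203, -26, -22.6).
Normal n = (TP-A→TP-B) × (TP-A→TP-C) = (1528.8, -105.3, -13611).
So ∂z/∂easting = −n_x/n_z = 0.11232 and ∂z/∂northing = −n_y/n_z = −0.00774.
Unit vector along 075° is (sin 75°, cos 75°) = (0.9659, 0.2588).
Slope in that direction = a·(0.9659) + b·(0.2588) = 0.10649.
Apparent dip = arctan|0.10649| = 6.08° (true dip is 6.4°, so apparent ≤ true as expected).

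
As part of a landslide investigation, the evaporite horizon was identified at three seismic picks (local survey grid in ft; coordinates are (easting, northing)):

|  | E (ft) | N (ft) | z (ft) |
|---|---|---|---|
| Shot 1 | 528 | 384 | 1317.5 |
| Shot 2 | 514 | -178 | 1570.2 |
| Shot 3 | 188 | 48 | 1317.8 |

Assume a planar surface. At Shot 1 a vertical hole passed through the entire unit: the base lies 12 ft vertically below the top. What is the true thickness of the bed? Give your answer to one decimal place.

10.1 ft

Two edge vectors: Shot 1→Shot 2 = (-14, -562, 252.7), Shot 1→Shot 3 = (-340, -336, 0.3).
Normal n = (Shot 1→Shot 2) × (Shot 1→Shot 3) = (84738.6, -85913.8, -186376).
So ∂z/∂E = −n_x/n_z = 0.45466 and ∂z/∂N = −n_y/n_z = −0.46097.
|∇z| = √(a²+b²) = 0.64747, so dip δ = arctan(0.64747) = 32.92°.
True thickness = vertical thickness × cos δ = 12 × cos 32.92° = 10.1 ft.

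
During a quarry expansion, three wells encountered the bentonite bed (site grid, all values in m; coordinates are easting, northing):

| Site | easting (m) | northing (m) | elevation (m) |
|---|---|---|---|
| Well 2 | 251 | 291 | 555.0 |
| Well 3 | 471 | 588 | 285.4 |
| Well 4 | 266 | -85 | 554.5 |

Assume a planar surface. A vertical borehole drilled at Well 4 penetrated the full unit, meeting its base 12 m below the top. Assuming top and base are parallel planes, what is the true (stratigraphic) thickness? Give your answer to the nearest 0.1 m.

Let the plane be z = a·easting + b·northing + c.
Well 3−Well 2: 220a + 297b = −269.6;  Well 4−Well 2: 15a − 376b = −0.5.
Solving gives a = −1.16453, b = −0.04513.
|∇z| = √(a²+b²) = 1.16541, so dip δ = arctan(1.16541) = 49.37°.
True thickness = vertical thickness × cos δ = 12 × cos 49.37° = 7.8 m.

7.8 m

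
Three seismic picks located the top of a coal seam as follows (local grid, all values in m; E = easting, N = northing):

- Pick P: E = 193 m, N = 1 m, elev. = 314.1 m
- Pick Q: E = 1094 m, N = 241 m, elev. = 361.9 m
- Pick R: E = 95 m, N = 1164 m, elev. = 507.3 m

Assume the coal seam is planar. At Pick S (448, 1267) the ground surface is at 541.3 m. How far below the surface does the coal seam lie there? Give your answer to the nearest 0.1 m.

Let the plane be z = a·E + b·N + c.
Pick Q−Pick P: 901a + 240b = 47.8;  Pick R−Pick P: −98a + 1163b = 193.2.
Solving gives a = 0.008609, b = 0.166848.
Then c = 314.1 − a·193 − b·1 = 312.27.
At (448, 1267): z_contact = 3.86 + 211.40 + 312.27 = 527.52 m.
Depth below ground = 541.3 − 527.52 = 13.8 m.

13.8 m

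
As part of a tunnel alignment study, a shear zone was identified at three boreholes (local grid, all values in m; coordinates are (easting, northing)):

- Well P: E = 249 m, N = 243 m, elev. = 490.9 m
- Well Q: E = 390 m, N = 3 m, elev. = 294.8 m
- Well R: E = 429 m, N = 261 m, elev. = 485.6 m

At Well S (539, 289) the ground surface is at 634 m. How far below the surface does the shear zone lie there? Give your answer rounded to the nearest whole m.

139 m

Two edge vectors: Well P→Well Q = (141, -240, -196.1), Well P→Well R = (180, 18, -5.3).
Normal n = (Well P→Well Q) × (Well P→Well R) = (4801.8, -34550.7, 45738).
So ∂z/∂E = −n_x/n_z = −0.10498 and ∂z/∂N = −n_y/n_z = 0.75540.
Intercept c from Well P: 490.9 + 26.14 − 183.56 = 333.48.
At (539, 289): z_contact = −56.6 + 218.3 + 333.48 = 495.2 m.
Depth below ground = 634 − 495.2 = 139 m.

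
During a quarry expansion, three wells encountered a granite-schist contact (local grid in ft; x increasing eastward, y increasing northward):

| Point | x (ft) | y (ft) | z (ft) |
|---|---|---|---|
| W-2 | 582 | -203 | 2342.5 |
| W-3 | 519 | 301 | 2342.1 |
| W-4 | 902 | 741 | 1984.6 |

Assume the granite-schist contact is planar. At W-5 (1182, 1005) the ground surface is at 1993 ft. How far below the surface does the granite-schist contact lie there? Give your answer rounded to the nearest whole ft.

264 ft

Two edge vectors: W-2→W-3 = (-63, 504, -0.4), W-2→W-4 = (320, 944, -357.9).
Normal n = (W-2→W-3) × (W-2→W-4) = (-180004, -22675.7, -220752).
So ∂z/∂x = −n_x/n_z = −0.81541 and ∂z/∂y = −n_y/n_z = −0.10272.
Intercept c from W-2: 2342.5 + 474.57 − 20.85 = 2796.22.
At (1182, 1005): z_contact = −963.8 − 103.2 + 2796.22 = 1729.2 ft.
Depth below ground = 1993 − 1729.2 = 264 ft.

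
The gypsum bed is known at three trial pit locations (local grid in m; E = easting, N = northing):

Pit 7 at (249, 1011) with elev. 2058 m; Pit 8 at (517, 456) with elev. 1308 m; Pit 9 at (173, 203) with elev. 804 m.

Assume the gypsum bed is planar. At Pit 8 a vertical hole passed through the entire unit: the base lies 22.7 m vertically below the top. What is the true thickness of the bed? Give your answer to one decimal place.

Let the plane be z = a·E + b·N + c.
Pit 8−Pit 7: 268a − 555b = −750;  Pit 9−Pit 7: −76a − 808b = −1254.
Solving gives a = 0.34775, b = 1.51927.
|∇z| = √(a²+b²) = 1.55856, so dip δ = arctan(1.55856) = 57.32°.
True thickness = vertical thickness × cos δ = 22.7 × cos 57.32° = 12.3 m.

12.3 m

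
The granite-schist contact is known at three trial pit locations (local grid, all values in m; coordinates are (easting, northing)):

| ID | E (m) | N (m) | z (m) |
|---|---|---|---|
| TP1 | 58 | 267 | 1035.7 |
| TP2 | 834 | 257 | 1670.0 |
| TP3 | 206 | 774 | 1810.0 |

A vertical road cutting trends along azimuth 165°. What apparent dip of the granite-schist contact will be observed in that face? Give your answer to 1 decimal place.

Two edge vectors: TP1→TP2 = (776, -10, 634.3), TP1→TP3 = (148, 507, 774.3).
Normal n = (TP1→TP2) × (TP1→TP3) = (-329333.1, -506980.4, 394912).
So ∂z/∂E = −n_x/n_z = 0.83394 and ∂z/∂N = −n_y/n_z = 1.28378.
Unit vector along 165° is (sin 165°, cos 165°) = (0.2588, -0.9659).
Slope in that direction = a·(0.2588) + b·(-0.9659) = −1.02420.
Apparent dip = arctan|1.02420| = 45.7° (true dip is 56.8°, so apparent ≤ true as expected).

45.7°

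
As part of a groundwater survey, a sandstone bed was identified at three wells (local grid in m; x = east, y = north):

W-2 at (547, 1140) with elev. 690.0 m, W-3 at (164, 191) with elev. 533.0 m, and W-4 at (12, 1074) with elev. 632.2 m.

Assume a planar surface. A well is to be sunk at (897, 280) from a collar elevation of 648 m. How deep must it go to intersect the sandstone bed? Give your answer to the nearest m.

Let the plane be z = a·x + b·y + c.
W-3−W-2: −383a − 949b = −157;  W-4−W-2: −535a − 66b = −57.8.
Solving gives a = 0.09222, b = 0.12822.
Then c = 690 − a·547 − b·1140 = 493.39.
At (897, 280): z_contact = 82.7 + 35.9 + 493.39 = 612.0 m.
Depth below ground = 648 − 612.0 = 36 m.

36 m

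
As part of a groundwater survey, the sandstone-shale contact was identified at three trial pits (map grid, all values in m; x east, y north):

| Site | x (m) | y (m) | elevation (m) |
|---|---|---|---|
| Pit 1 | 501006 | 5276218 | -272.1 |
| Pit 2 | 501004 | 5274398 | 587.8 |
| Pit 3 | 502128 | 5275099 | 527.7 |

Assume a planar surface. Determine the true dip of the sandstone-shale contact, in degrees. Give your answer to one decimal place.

Let the plane be z = a·x + b·y + c.
Pit 2−Pit 1: −2a − 1820b = 859.9;  Pit 3−Pit 1: 1122a − 1119b = 799.8.
Solving gives a = 0.24136, b = −0.47274.
Gradient magnitude |∇z| = √(a² + b²) = √(0.05825 + 0.22348) = 0.53079.
True dip = arctan(0.53079) = 28.0°, dipping toward NNW (azimuth ≈ 333°).

28.0°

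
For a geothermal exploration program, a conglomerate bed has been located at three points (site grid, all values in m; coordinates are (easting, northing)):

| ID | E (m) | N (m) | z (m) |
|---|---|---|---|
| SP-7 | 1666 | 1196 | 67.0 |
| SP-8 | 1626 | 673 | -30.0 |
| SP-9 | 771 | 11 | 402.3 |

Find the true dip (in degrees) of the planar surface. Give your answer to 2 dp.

36.13°

Let the plane be z = a·E + b·N + c.
SP-8−SP-7: −40a − 523b = −97;  SP-9−SP-7: −895a − 1185b = 335.3.
Solving gives a = −0.69008, b = 0.23825.
Gradient magnitude |∇z| = √(a² + b²) = √(0.47621 + 0.05676) = 0.73005.
True dip = arctan(0.73005) = 36.13°, dipping toward ESE (azimuth ≈ 109°).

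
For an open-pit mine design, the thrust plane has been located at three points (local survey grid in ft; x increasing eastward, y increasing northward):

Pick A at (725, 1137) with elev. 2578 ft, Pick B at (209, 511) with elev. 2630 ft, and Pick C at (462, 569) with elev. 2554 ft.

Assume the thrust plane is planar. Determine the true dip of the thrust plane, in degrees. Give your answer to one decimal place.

Two edge vectors: Pick A→Pick B = (-516, -626, 52), Pick A→Pick C = (-263, -568, -24).
Normal n = (Pick A→Pick B) × (Pick A→Pick C) = (44560, -26060, 128450).
So ∂z/∂x = −n_x/n_z = −0.34691 and ∂z/∂y = −n_y/n_z = 0.20288.
Gradient magnitude |∇z| = √(a² + b²) = √(0.12034 + 0.04116) = 0.40188.
True dip = arctan(0.40188) = 21.9°, dipping toward ESE (azimuth ≈ 120°).

21.9°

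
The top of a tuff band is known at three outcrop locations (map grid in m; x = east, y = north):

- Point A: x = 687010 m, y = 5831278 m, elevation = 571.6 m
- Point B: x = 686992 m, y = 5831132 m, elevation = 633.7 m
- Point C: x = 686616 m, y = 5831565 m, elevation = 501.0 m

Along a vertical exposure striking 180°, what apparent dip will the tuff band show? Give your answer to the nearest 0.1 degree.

Let the plane be z = a·x + b·y + c.
Point B−Point A: −18a − 146b = 62.1;  Point C−Point A: −394a + 287b = −70.6.
Solving gives a = −0.11988, b = −0.41056.
Unit vector along 180° is (sin 180°, cos 180°) = (0.0000, -1.0000).
Slope in that direction = a·(0.0000) + b·(-1.0000) = 0.41056.
Apparent dip = arctan|0.41056| = 22.3° (true dip is 23.2°, so apparent ≤ true as expected).

22.3°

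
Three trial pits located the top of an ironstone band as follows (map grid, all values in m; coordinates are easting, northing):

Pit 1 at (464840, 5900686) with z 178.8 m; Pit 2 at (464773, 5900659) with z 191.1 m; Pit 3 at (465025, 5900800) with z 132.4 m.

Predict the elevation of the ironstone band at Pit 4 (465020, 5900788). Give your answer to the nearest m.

Let the plane be z = a·easting + b·northing + c.
Pit 2−Pit 1: −67a − 27b = 12.3;  Pit 3−Pit 1: 185a + 114b = −46.4.
Solving gives a = −0.05652667, b = −0.31528566.
Then c = 178.8 − a·464840 − b·5900686 = 1886856.34.
At (465020, 5900788): z = −26286.0 − 1860433.8 + 1886856.34 = 136.5 m.

136 m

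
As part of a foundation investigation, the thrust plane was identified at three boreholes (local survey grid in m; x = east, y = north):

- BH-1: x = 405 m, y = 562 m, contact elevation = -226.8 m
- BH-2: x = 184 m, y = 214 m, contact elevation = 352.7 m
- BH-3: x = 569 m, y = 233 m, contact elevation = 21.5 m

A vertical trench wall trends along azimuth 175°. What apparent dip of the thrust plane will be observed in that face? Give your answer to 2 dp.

Let the plane be z = a·x + b·y + c.
BH-2−BH-1: −221a − 348b = 579.5;  BH-3−BH-1: 164a − 329b = 248.3.
Solving gives a = −0.80325, b = −1.15512.
Unit vector along 175° is (sin 175°, cos 175°) = (0.0872, -0.9962).
Slope in that direction = a·(0.0872) + b·(-0.9962) = 1.08071.
Apparent dip = arctan|1.08071| = 47.22° (true dip is 54.6°, so apparent ≤ true as expected).

47.22°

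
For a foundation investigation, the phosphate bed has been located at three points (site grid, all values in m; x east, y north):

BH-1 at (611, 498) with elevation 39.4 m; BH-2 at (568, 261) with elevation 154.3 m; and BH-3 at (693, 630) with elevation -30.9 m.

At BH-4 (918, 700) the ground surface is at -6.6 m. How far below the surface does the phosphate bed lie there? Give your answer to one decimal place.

Let the plane be z = a·x + b·y + c.
BH-2−BH-1: −43a − 237b = 114.9;  BH-3−BH-1: 82a + 132b = −70.3.
Solving gives a = −0.10861, b = −0.46510.
Then c = 39.4 − a·611 − b·498 = 337.38.
At (918, 700): z_contact = −99.71 − 325.57 + 337.38 = -87.90 m.
Depth below ground = -6.6 − (-87.90) = 81.3 m.

81.3 m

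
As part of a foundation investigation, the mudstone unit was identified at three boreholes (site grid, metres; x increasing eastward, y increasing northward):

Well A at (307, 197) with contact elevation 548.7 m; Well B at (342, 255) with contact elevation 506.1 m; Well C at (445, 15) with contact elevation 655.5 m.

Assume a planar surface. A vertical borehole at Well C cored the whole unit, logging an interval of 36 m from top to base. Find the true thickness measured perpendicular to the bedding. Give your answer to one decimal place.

29.8 m

Two edge vectors: Well A→Well B = (35, 58, -42.6), Well A→Well C = (138, -182, 106.8).
Normal n = (Well A→Well B) × (Well A→Well C) = (-1558.8, -9616.8, -14374).
So ∂z/∂x = −n_x/n_z = −0.10845 and ∂z/∂y = −n_y/n_z = −0.66904.
|∇z| = √(a²+b²) = 0.67777, so dip δ = arctan(0.67777) = 34.13°.
True thickness = vertical thickness × cos δ = 36 × cos 34.13° = 29.8 m.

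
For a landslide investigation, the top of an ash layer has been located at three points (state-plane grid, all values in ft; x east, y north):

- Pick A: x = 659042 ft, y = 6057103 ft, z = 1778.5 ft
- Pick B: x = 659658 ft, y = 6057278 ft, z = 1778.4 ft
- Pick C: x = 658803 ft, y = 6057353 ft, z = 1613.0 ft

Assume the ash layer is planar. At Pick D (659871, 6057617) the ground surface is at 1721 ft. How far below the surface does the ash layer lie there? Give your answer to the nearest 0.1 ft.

87.7 ft

Two edge vectors: Pick A→Pick B = (616, 175, -0.1), Pick A→Pick C = (-239, 250, -165.5).
Normal n = (Pick A→Pick B) × (Pick A→Pick C) = (-28937.5, 101971.9, 195825).
So ∂z/∂x = −n_x/n_z = 0.147772246 and ∂z/∂y = −n_y/n_z = −0.520729733.
Intercept c from Pick A: 1778.5 − 97388.12 + 3154113.63 = 3058504.01.
At (659871, 6057617): z_contact = 97510.62 − 3154381.28 + 3058504.01 = 1633.35 ft.
Depth below ground = 1721 − 1633.35 = 87.7 ft.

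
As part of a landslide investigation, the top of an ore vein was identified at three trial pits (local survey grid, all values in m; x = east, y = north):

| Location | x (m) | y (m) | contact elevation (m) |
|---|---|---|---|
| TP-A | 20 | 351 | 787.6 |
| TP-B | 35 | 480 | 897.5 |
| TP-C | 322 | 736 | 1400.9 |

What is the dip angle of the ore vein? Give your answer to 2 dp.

Let the plane be z = a·x + b·y + c.
TP-B−TP-A: 15a + 129b = 109.9;  TP-C−TP-A: 302a + 385b = 613.3.
Solving gives a = 1.10913, b = 0.72297.
Gradient magnitude |∇z| = √(a² + b²) = √(1.23017 + 0.52269) = 1.32395.
True dip = arctan(1.32395) = 52.94°, dipping toward WSW (azimuth ≈ 237°).

52.94°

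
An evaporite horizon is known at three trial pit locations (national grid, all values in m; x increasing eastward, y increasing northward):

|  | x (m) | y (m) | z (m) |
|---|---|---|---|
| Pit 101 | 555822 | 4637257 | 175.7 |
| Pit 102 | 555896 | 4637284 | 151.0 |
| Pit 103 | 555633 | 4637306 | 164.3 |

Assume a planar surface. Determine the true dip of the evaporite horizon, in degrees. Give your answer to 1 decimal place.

Let the plane be z = a·x + b·y + c.
Pit 102−Pit 101: 74a + 27b = −24.7;  Pit 103−Pit 101: −189a + 49b = −11.4.
Solving gives a = −0.10339, b = −0.63145.
Gradient magnitude |∇z| = √(a² + b²) = √(0.01069 + 0.39873) = 0.63986.
True dip = arctan(0.63986) = 32.6°, dipping toward N (azimuth ≈ 009°).

32.6°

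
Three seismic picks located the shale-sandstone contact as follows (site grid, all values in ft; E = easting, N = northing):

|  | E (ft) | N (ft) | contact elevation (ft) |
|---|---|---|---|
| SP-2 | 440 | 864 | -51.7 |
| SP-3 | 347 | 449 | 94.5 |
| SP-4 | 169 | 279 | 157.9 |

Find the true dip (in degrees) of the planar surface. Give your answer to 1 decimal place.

19.2°

Let the plane be z = a·E + b·N + c.
SP-3−SP-2: −93a − 415b = 146.2;  SP-4−SP-2: −271a − 585b = 209.6.
Solving gives a = −0.02509, b = −0.34667.
Gradient magnitude |∇z| = √(a² + b²) = √(0.00063 + 0.12018) = 0.34757.
True dip = arctan(0.34757) = 19.2°, dipping toward N (azimuth ≈ 004°).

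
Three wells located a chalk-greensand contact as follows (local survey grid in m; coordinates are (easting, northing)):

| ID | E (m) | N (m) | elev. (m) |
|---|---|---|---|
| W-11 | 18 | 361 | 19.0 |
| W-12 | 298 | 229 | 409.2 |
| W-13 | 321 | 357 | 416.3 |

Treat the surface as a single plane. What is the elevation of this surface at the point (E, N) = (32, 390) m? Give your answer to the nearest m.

32 m

Two edge vectors: W-11→W-12 = (280, -132, 390.2), W-11→W-13 = (303, -4, 397.3).
Normal n = (W-11→W-12) × (W-11→W-13) = (-50882.8, 6986.6, 38876).
So ∂z/∂E = −n_x/n_z = 1.30885 and ∂z/∂N = −n_y/n_z = −0.17971.
Intercept c from W-11: 19 − 23.56 + 64.88 = 60.32.
At (32, 390): z = 41.9 − 70.1 + 60.32 = 32.1 m.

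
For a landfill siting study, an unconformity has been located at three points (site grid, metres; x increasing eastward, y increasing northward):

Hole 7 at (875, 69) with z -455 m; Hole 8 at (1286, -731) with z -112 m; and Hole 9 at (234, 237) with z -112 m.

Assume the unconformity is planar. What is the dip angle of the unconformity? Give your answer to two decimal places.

Let the plane be z = a·x + b·y + c.
Hole 8−Hole 7: 411a − 800b = 343;  Hole 9−Hole 7: −641a + 168b = 343.
Solving gives a = −0.74822, b = −0.81315.
Gradient magnitude |∇z| = √(a² + b²) = √(0.55983 + 0.66121) = 1.10501.
True dip = arctan(1.10501) = 47.86°, dipping toward NE (azimuth ≈ 043°).

47.86°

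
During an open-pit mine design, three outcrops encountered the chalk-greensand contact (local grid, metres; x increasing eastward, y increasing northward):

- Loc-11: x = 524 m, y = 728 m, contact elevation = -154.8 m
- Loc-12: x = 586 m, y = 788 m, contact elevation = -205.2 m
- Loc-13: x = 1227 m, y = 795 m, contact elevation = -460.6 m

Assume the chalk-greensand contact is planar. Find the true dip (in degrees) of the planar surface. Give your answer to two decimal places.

Two edge vectors: Loc-11→Loc-12 = (62, 60, -50.4), Loc-11→Loc-13 = (703, 67, -305.8).
Normal n = (Loc-11→Loc-12) × (Loc-11→Loc-13) = (-14971.2, -16471.6, -38026).
So ∂z/∂x = −n_x/n_z = −0.39371 and ∂z/∂y = −n_y/n_z = −0.43317.
Gradient magnitude |∇z| = √(a² + b²) = √(0.15501 + 0.18763) = 0.58536.
True dip = arctan(0.58536) = 30.34°, dipping toward NE (azimuth ≈ 042°).

30.34°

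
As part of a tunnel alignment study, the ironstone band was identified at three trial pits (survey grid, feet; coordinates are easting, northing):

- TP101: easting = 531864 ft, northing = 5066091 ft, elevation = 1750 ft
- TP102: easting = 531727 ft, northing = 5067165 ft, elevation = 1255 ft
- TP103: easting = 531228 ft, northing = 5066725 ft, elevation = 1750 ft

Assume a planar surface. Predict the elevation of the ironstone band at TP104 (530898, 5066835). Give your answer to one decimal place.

Let the plane be z = a·easting + b·northing + c.
TP102−TP101: −137a + 1074b = −495;  TP103−TP101: −636a + 634b = 0.
Solving gives a = −0.526378467, b = −0.528038966.
Then c = 1750 − a·531864 − b·5066091 = 2956805.21.
At (530898, 5066835): z = −279453.3 − 2675486.3 + 2956805.21 = 1865.6 ft.

1865.6 ft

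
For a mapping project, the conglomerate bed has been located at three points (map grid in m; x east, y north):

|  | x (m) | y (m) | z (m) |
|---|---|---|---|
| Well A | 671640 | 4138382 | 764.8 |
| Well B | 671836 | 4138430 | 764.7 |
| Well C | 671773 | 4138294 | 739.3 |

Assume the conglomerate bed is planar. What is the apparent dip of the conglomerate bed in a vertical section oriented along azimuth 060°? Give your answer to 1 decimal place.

3.5°

Let the plane be z = a·x + b·y + c.
Well B−Well A: 196a + 48b = −0.1;  Well C−Well A: 133a − 88b = −25.5.
Solving gives a = −0.05217, b = 0.21093.
Unit vector along 060° is (sin 60°, cos 60°) = (0.8660, 0.5000).
Slope in that direction = a·(0.8660) + b·(0.5000) = 0.06029.
Apparent dip = arctan|0.06029| = 3.5° (true dip is 12.3°, so apparent ≤ true as expected).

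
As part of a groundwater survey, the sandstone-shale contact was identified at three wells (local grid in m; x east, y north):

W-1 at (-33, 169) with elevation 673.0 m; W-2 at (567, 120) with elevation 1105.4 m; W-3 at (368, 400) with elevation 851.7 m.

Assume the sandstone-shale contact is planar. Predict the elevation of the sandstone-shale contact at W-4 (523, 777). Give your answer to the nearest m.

800 m

Two edge vectors: W-1→W-2 = (600, -49, 432.4), W-1→W-3 = (401, 231, 178.7).
Normal n = (W-1→W-2) × (W-1→W-3) = (-108640.7, 66172.4, 158249).
So ∂z/∂x = −n_x/n_z = 0.68652 and ∂z/∂y = −n_y/n_z = −0.41815.
Intercept c from W-1: 673 + 22.66 + 70.67 = 766.32.
At (523, 777): z = 359.0 − 324.9 + 766.32 = 800.5 m.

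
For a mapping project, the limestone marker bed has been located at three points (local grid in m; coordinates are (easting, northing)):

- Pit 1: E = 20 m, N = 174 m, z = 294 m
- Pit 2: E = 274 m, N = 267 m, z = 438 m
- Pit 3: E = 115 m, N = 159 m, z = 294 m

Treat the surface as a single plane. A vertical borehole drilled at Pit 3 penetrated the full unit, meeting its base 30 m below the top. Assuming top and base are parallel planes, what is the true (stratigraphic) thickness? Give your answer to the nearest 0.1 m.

20.2 m

Let the plane be z = a·E + b·N + c.
Pit 2−Pit 1: 254a + 93b = 144;  Pit 3−Pit 1: 95a − 15b = 0.
Solving gives a = 0.17082, b = 1.08185.
|∇z| = √(a²+b²) = 1.09525, so dip δ = arctan(1.09525) = 47.60°.
True thickness = vertical thickness × cos δ = 30 × cos 47.60° = 20.2 m.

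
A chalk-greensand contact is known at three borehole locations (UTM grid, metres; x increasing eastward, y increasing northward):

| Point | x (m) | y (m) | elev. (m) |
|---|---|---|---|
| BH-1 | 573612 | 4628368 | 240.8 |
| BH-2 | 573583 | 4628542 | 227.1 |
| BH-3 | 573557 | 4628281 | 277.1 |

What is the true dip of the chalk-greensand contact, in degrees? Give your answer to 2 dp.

Two edge vectors: BH-1→BH-2 = (-29, 174, -13.7), BH-1→BH-3 = (-55, -87, 36.3).
Normal n = (BH-1→BH-2) × (BH-1→BH-3) = (5124.3, 1806.2, 12093).
So ∂z/∂x = −n_x/n_z = −0.42374 and ∂z/∂y = −n_y/n_z = −0.14936.
Gradient magnitude |∇z| = √(a² + b²) = √(0.17956 + 0.02231) = 0.44929.
True dip = arctan(0.44929) = 24.19°, dipping toward ENE (azimuth ≈ 071°).

24.19°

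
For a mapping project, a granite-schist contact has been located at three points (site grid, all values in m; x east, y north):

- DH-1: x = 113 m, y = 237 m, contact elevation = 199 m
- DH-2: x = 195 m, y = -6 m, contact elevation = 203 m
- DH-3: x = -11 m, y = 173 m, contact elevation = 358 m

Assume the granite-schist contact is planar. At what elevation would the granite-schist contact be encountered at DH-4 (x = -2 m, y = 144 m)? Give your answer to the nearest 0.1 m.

Let the plane be z = a·x + b·y + c.
DH-2−DH-1: 82a − 243b = 4;  DH-3−DH-1: −124a − 64b = 159.
Solving gives a = −1.08482, b = −0.38253.
Then c = 199 − a·113 − b·237 = 412.25.
At (-2, 144): z = 2.2 − 55.1 + 412.25 = 359.3 m.

359.3 m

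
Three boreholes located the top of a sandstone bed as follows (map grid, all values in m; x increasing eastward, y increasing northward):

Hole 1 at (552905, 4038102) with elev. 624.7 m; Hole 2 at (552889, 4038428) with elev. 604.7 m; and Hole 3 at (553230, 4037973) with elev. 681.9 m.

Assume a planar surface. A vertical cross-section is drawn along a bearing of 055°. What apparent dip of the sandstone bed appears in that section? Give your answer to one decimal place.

5.5°

Two edge vectors: Hole 1→Hole 2 = (-16, 326, -20), Hole 1→Hole 3 = (325, -129, 57.2).
Normal n = (Hole 1→Hole 2) × (Hole 1→Hole 3) = (16067.2, -5584.8, -103886).
So ∂z/∂x = −n_x/n_z = 0.15466 and ∂z/∂y = −n_y/n_z = −0.05376.
Unit vector along 055° is (sin 55°, cos 55°) = (0.8192, 0.5736).
Slope in that direction = a·(0.8192) + b·(0.5736) = 0.09586.
Apparent dip = arctan|0.09586| = 5.5° (true dip is 9.3°, so apparent ≤ true as expected).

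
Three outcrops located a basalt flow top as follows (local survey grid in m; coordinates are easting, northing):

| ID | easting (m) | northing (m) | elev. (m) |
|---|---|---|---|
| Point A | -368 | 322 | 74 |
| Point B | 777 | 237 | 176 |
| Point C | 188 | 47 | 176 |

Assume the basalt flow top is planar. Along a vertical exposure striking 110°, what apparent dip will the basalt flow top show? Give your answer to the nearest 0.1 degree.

8.2°

Let the plane be z = a·easting + b·northing + c.
Point B−Point A: 1145a − 85b = 102;  Point C−Point A: 556a − 275b = 102.
Solving gives a = 0.07242, b = −0.22449.
Unit vector along 110° is (sin 110°, cos 110°) = (0.9397, -0.3420).
Slope in that direction = a·(0.9397) + b·(-0.3420) = 0.14483.
Apparent dip = arctan|0.14483| = 8.2° (true dip is 13.3°, so apparent ≤ true as expected).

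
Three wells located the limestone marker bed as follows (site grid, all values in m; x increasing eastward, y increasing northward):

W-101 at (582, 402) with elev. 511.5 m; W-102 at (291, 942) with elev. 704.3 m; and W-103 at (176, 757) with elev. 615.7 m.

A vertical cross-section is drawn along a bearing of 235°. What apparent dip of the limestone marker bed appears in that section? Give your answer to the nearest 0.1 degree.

Let the plane be z = a·x + b·y + c.
W-102−W-101: −291a + 540b = 192.8;  W-103−W-101: −406a + 355b = 104.2.
Solving gives a = 0.10502, b = 0.41363.
Unit vector along 235° is (sin 235°, cos 235°) = (-0.8192, -0.5736).
Slope in that direction = a·(-0.8192) + b·(-0.5736) = −0.32328.
Apparent dip = arctan|0.32328| = 17.9° (true dip is 23.1°, so apparent ≤ true as expected).

17.9°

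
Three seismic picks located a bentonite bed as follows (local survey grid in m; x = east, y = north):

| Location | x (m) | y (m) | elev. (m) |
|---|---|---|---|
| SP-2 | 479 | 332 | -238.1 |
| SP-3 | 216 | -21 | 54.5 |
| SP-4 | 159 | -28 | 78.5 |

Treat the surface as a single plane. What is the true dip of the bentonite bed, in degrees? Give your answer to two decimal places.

33.71°

Let the plane be z = a·x + b·y + c.
SP-3−SP-2: −263a − 353b = 292.6;  SP-4−SP-2: −320a − 360b = 316.6.
Solving gives a = −0.35141, b = −0.56708.
Gradient magnitude |∇z| = √(a² + b²) = √(0.12349 + 0.32158) = 0.66713.
True dip = arctan(0.66713) = 33.71°, dipping toward NNE (azimuth ≈ 032°).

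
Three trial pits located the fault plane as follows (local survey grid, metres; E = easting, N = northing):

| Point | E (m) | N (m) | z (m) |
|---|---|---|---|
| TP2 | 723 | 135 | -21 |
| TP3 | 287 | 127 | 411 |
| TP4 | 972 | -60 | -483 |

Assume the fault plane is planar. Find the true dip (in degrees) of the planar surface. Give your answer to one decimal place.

Let the plane be z = a·E + b·N + c.
TP3−TP2: −436a − 8b = 432;  TP4−TP2: 249a − 195b = −462.
Solving gives a = −1.01062, b = 1.07875.
Gradient magnitude |∇z| = √(a² + b²) = √(1.02135 + 1.16370) = 1.47819.
True dip = arctan(1.47819) = 55.9°, dipping toward SE (azimuth ≈ 137°).

55.9°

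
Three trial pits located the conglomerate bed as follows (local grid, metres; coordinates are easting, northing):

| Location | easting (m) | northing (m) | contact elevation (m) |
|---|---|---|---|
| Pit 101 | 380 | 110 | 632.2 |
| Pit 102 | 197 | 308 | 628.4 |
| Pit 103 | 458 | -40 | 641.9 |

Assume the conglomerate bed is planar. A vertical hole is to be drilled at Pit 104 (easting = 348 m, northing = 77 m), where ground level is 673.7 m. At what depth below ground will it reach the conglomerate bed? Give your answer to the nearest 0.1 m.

Two edge vectors: Pit 101→Pit 102 = (-183, 198, -3.8), Pit 101→Pit 103 = (78, -150, 9.7).
Normal n = (Pit 101→Pit 102) × (Pit 101→Pit 103) = (1350.6, 1478.7, 12006).
So ∂z/∂easting = −n_x/n_z = −0.11249 and ∂z/∂northing = −n_y/n_z = −0.12316.
Intercept c from Pit 101: 632.2 + 42.75 + 13.55 = 688.50.
At (348, 77): z_contact = −39.15 − 9.48 + 688.50 = 639.86 m.
Depth below ground = 673.7 − 639.86 = 33.8 m.

33.8 m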